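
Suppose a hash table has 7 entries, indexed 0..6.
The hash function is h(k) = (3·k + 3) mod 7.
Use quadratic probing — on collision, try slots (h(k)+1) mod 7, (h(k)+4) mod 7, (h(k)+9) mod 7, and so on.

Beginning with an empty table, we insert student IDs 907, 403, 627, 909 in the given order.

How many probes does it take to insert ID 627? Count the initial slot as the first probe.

907: h=1 → slot 1
403: h=1, probe 1,2 → slot 2
627: h=1, probe 1,2,5 → slot 5
909: h=0 → slot 0
Table: [909, 907, 403, ., ., 627, .]

3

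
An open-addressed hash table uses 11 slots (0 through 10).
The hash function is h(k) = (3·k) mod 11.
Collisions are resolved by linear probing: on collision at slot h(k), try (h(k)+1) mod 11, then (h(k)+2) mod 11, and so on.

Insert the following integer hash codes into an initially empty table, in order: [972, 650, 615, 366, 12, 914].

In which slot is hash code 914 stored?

972: h=1 -> slot 1
650: h=3 -> slot 3
615: h=8 -> slot 8
366: h=9 -> slot 9
12: h=3, probe 3,4 -> slot 4
914: h=3, probe 3,4,5 -> slot 5
Table: [-, 972, -, 650, 12, 914, -, -, 615, 366, -]

5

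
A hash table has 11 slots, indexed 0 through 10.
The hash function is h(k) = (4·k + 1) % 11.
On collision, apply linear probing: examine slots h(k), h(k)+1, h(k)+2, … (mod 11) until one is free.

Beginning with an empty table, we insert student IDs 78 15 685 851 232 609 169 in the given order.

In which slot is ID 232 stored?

8

Insert 78: h=5, slot 5 empty -> index 5.
Insert 15: h=6, slot 6 empty -> index 6.
Insert 685: h=2, slot 2 empty -> index 2.
Insert 851: h=6, slot 6 occupied -> index 7.
Insert 232: h=5, slots 5,6,7 occupied -> index 8.
Insert 609: h=6, slots 6,7,8 occupied -> index 9.
Insert 169: h=6, slots 6,7,8,9 occupied -> index 10.
Table: [∅, ∅, 685, ∅, ∅, 78, 15, 851, 232, 609, 169]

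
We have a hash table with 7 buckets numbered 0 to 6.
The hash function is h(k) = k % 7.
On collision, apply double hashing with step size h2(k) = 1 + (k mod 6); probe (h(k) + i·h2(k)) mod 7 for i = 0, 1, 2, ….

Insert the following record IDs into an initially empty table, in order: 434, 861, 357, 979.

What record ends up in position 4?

861

434: h=0 -> slot 0
861: h=0, h2=4, probe 0,4 -> slot 4
357: h=0, h2=4, probe 0,4,1 -> slot 1
979: h=6 -> slot 6
Table: [434, 357, -, -, 861, -, 979]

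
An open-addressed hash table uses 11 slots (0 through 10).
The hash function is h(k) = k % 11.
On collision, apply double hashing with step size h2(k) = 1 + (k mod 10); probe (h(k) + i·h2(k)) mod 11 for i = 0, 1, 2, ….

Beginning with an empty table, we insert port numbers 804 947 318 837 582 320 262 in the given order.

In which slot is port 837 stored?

Insert 804: h=1, slot 1 empty → index 1.
Insert 947: h=1, h2=8, slot 1 occupied → index 9.
Insert 318: h=10, slot 10 empty → index 10.
Insert 837: h=1, h2=8, slots 1,9 occupied → index 6.
Insert 582: h=10, h2=3, slot 10 occupied → index 2.
Insert 320: h=1, h2=1, slots 1,2 occupied → index 3.
Insert 262: h=9, h2=3, slots 9,1 occupied → index 4.
Table: [∅, 804, 582, 320, 262, ∅, 837, ∅, ∅, 947, 318]

6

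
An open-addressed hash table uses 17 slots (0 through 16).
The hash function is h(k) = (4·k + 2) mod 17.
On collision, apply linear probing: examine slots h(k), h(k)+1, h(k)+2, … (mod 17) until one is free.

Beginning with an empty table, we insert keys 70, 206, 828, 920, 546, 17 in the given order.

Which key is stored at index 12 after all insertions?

70 hashes to 10; slot 10 is free → place at 10.
206 hashes to 10; 10 taken → place at 11.
828 hashes to 16; slot 16 is free → place at 16.
920 hashes to 10; 10,11 taken → place at 12.
546 hashes to 10; 10,11,12 taken → place at 13.
17 hashes to 2; slot 2 is free → place at 2.
Table: [-, -, 17, -, -, -, -, -, -, -, 70, 206, 920, 546, -, -, 828]

920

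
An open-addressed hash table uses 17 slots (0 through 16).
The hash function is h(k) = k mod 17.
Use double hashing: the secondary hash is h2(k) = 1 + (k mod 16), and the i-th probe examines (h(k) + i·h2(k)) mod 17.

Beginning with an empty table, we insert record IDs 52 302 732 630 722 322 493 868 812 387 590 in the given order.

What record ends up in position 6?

52: h=1 → slot 1
302: h=13 → slot 13
732: h=1, h2=13, probe 1,14 → slot 14
630: h=1, h2=7, probe 1,8 → slot 8
722: h=8, h2=3, probe 8,11 → slot 11
322: h=16 → slot 16
493: h=0 → slot 0
868: h=1, h2=5, probe 1,6 → slot 6
812: h=13, h2=13, probe 13,9 → slot 9
387: h=13, h2=4, probe 13,0,4 → slot 4
590: h=12 → slot 12
Table: [493, 52, _, _, 387, _, 868, _, 630, 812, _, 722, 590, 302, 732, _, 322]

868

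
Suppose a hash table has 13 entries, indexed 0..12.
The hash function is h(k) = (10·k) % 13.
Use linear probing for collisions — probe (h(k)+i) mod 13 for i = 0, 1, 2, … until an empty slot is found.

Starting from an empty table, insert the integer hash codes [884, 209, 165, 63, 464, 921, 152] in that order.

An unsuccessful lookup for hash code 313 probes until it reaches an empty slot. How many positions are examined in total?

2

Insert 884: h=0, slot 0 empty => index 0.
Insert 209: h=10, slot 10 empty => index 10.
Insert 165: h=12, slot 12 empty => index 12.
Insert 63: h=6, slot 6 empty => index 6.
Insert 464: h=12, slots 12,0 occupied => index 1.
Insert 921: h=6, slot 6 occupied => index 7.
Insert 152: h=12, slots 12,0,1 occupied => index 2.
Table: [884, 464, 152, -, -, -, 63, 921, -, -, 209, -, 165]
Lookup 313: h=10, probe 10,11 → slot 11 empty, not found.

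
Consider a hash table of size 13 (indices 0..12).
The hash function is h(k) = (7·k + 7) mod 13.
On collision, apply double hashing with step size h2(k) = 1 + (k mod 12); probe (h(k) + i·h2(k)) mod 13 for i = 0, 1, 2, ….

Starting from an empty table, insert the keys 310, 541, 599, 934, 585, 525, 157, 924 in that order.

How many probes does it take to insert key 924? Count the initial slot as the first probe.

310: h=6 => slot 6
541: h=11 => slot 11
599: h=1 => slot 1
934: h=6, h2=11, probe 6,4 => slot 4
585: h=7 => slot 7
525: h=3 => slot 3
157: h=1, h2=2, probe 1,3,5 => slot 5
924: h=1, h2=1, probe 1,2 => slot 2
Table: [—, 599, 924, 525, 934, 157, 310, 585, —, —, —, 541, —]

2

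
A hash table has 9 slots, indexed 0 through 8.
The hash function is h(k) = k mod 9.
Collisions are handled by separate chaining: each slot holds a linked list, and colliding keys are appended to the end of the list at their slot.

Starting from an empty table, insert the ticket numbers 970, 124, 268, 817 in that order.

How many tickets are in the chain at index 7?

4

Insert 970: h=7, bucket 7 empty -> new chain.
Insert 124: h=7, bucket 7 nonempty -> append to chain.
Insert 268: h=7, bucket 7 nonempty -> append to chain.
Insert 817: h=7, bucket 7 nonempty -> append to chain.
Final buckets:
0: ∅
1: ∅
2: ∅
3: ∅
4: ∅
5: ∅
6: ∅
7: 970 -> 124 -> 268 -> 817
8: ∅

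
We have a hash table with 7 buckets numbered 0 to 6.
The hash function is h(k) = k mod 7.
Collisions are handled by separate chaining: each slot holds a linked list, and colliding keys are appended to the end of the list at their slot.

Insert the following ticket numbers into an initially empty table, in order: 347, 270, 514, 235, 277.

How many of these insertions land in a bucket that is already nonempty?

3

Insert 347: h=4, bucket 4 empty → new chain.
Insert 270: h=4, bucket 4 nonempty → append to chain.
Insert 514: h=3, bucket 3 empty → new chain.
Insert 235: h=4, bucket 4 nonempty → append to chain.
Insert 277: h=4, bucket 4 nonempty → append to chain.
Final buckets:
0: -
1: -
2: -
3: 514
4: 347 -> 270 -> 235 -> 277
5: -
6: -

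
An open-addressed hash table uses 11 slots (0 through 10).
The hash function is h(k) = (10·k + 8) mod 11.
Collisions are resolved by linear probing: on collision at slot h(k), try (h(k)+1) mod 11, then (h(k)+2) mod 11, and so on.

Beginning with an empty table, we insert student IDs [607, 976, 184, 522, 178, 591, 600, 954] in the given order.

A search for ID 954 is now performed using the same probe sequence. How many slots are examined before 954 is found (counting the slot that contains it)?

607: h=6 → slot 6
976: h=0 → slot 0
184: h=0, probe 0,1 → slot 1
522: h=3 → slot 3
178: h=6, probe 6,7 → slot 7
591: h=0, probe 0,1,2 → slot 2
600: h=2, probe 2,3,4 → slot 4
954: h=0, probe 0,1,2,3,4,5 → slot 5
Table: [976, 184, 591, 522, 600, 954, 607, 178, -, -, -]
Lookup 954: h=0, probe 0,1,2,3,4,5 → found at 5.

6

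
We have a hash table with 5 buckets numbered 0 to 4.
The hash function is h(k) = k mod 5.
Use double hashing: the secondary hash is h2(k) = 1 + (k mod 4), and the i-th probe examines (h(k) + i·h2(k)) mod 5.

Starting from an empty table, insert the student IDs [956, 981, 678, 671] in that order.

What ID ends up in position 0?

671

956 hashes to 1; slot 1 is free → place at 1.
981 hashes to 1, h2=2; 1 taken → place at 3.
678 hashes to 3, h2=3; 3,1 taken → place at 4.
671 hashes to 1, h2=4; 1 taken → place at 0.
Table: [671, 956, —, 981, 678]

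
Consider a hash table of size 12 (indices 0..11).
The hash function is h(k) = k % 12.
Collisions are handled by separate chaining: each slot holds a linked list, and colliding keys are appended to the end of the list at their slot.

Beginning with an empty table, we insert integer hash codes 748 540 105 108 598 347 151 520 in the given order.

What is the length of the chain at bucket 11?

1

Insert 748: h=4, bucket 4 empty -> new chain.
Insert 540: h=0, bucket 0 empty -> new chain.
Insert 105: h=9, bucket 9 empty -> new chain.
Insert 108: h=0, bucket 0 nonempty -> append to chain.
Insert 598: h=10, bucket 10 empty -> new chain.
Insert 347: h=11, bucket 11 empty -> new chain.
Insert 151: h=7, bucket 7 empty -> new chain.
Insert 520: h=4, bucket 4 nonempty -> append to chain.
Final buckets:
0: 540 -> 108
1: _
2: _
3: _
4: 748 -> 520
5: _
6: _
7: 151
8: _
9: 105
10: 598
11: 347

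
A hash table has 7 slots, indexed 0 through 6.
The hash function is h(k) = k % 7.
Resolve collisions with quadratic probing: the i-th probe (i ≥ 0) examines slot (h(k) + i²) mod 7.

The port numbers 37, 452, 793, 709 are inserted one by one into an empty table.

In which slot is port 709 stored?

6

37 hashes to 2; slot 2 is free → place at 2.
452 hashes to 4; slot 4 is free → place at 4.
793 hashes to 2; 2 taken → place at 3.
709 hashes to 2; 2,3 taken → place at 6.
Table: [_, _, 37, 793, 452, _, 709]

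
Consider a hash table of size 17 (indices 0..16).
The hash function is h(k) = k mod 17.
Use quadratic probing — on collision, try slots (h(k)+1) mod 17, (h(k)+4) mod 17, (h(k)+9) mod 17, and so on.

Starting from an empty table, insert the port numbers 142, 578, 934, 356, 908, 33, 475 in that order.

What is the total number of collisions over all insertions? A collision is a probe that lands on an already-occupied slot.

142 hashes to 6; slot 6 is free => place at 6.
578 hashes to 0; slot 0 is free => place at 0.
934 hashes to 16; slot 16 is free => place at 16.
356 hashes to 16; 16,0 taken => place at 3.
908 hashes to 7; slot 7 is free => place at 7.
33 hashes to 16; 16,0,3 taken => place at 8.
475 hashes to 16; 16,0,3,8 taken => place at 15.
Table: [578, _, _, 356, _, _, 142, 908, 33, _, _, _, _, _, _, 475, 934]

9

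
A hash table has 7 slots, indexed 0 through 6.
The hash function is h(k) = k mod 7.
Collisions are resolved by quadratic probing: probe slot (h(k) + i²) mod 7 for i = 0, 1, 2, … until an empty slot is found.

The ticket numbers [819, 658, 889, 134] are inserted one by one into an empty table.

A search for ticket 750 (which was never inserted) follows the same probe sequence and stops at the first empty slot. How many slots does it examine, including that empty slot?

3

819: h=0 => slot 0
658: h=0, probe 0,1 => slot 1
889: h=0, probe 0,1,4 => slot 4
134: h=1, probe 1,2 => slot 2
Table: [819, 658, 134, ∅, 889, ∅, ∅]
Lookup 750: h=1, probe 1,2,5 → slot 5 empty, not found.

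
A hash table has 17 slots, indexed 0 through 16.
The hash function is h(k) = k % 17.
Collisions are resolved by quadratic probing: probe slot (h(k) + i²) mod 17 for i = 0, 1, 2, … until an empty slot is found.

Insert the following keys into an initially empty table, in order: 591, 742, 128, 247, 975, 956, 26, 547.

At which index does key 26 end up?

1

591 hashes to 13; slot 13 is free => place at 13.
742 hashes to 11; slot 11 is free => place at 11.
128 hashes to 9; slot 9 is free => place at 9.
247 hashes to 9; 9 taken => place at 10.
975 hashes to 6; slot 6 is free => place at 6.
956 hashes to 4; slot 4 is free => place at 4.
26 hashes to 9; 9,10,13 taken => place at 1.
547 hashes to 3; slot 3 is free => place at 3.
Table: [∅, 26, ∅, 547, 956, ∅, 975, ∅, ∅, 128, 247, 742, ∅, 591, ∅, ∅, ∅]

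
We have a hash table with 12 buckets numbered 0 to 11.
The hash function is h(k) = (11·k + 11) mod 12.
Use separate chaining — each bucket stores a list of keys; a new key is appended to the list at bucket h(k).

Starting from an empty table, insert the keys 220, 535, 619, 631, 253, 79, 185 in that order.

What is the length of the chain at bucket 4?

4

220 -> bucket 7
535 -> bucket 4
619 -> bucket 4 (collision)
631 -> bucket 4 (collision)
253 -> bucket 10
79 -> bucket 4 (collision)
185 -> bucket 6
Final buckets:
0: ∅
1: ∅
2: ∅
3: ∅
4: 535 -> 619 -> 631 -> 79
5: ∅
6: 185
7: 220
8: ∅
9: ∅
10: 253
11: ∅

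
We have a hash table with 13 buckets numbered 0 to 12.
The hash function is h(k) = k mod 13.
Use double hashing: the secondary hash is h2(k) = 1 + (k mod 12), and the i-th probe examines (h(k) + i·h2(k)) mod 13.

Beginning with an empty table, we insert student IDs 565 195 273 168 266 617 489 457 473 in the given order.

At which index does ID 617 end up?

5

Insert 565: h=6, slot 6 empty -> index 6.
Insert 195: h=0, slot 0 empty -> index 0.
Insert 273: h=0, h2=10, slot 0 occupied -> index 10.
Insert 168: h=12, slot 12 empty -> index 12.
Insert 266: h=6, h2=3, slot 6 occupied -> index 9.
Insert 617: h=6, h2=6, slots 6,12 occupied -> index 5.
Insert 489: h=8, slot 8 empty -> index 8.
Insert 457: h=2, slot 2 empty -> index 2.
Insert 473: h=5, h2=6, slot 5 occupied -> index 11.
Table: [195, ∅, 457, ∅, ∅, 617, 565, ∅, 489, 266, 273, 473, 168]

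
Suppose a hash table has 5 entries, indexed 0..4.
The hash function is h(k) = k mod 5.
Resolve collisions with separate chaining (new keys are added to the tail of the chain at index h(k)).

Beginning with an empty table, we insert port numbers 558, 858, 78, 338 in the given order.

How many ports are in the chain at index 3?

558 → bucket 3
858 → bucket 3 (collision)
78 → bucket 3 (collision)
338 → bucket 3 (collision)
Final buckets:
0: _
1: _
2: _
3: 558 -> 858 -> 78 -> 338
4: _

4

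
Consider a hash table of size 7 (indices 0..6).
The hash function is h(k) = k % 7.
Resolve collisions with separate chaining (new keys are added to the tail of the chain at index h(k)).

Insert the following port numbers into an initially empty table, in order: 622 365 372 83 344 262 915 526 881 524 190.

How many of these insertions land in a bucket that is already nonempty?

7

Insert 622: h=6, bucket 6 empty -> new chain.
Insert 365: h=1, bucket 1 empty -> new chain.
Insert 372: h=1, bucket 1 nonempty -> append to chain.
Insert 83: h=6, bucket 6 nonempty -> append to chain.
Insert 344: h=1, bucket 1 nonempty -> append to chain.
Insert 262: h=3, bucket 3 empty -> new chain.
Insert 915: h=5, bucket 5 empty -> new chain.
Insert 526: h=1, bucket 1 nonempty -> append to chain.
Insert 881: h=6, bucket 6 nonempty -> append to chain.
Insert 524: h=6, bucket 6 nonempty -> append to chain.
Insert 190: h=1, bucket 1 nonempty -> append to chain.
Final buckets:
0: -
1: 365 -> 372 -> 344 -> 526 -> 190
2: -
3: 262
4: -
5: 915
6: 622 -> 83 -> 881 -> 524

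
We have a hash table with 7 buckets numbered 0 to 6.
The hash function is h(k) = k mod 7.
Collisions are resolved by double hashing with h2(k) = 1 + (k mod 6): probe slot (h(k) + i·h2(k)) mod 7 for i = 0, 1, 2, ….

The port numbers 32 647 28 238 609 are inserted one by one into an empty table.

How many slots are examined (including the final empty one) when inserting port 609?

Insert 32: h=4, slot 4 empty -> index 4.
Insert 647: h=3, slot 3 empty -> index 3.
Insert 28: h=0, slot 0 empty -> index 0.
Insert 238: h=0, h2=5, slot 0 occupied -> index 5.
Insert 609: h=0, h2=4, slots 0,4 occupied -> index 1.
Table: [28, 609, _, 647, 32, 238, _]

3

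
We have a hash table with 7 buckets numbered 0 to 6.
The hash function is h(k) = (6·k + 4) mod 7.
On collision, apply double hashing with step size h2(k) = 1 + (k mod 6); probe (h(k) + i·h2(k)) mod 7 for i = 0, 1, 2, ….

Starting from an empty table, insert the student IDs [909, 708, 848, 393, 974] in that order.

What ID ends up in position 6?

909 hashes to 5; slot 5 is free → place at 5.
708 hashes to 3; slot 3 is free → place at 3.
848 hashes to 3, h2=3; 3 taken → place at 6.
393 hashes to 3, h2=4; 3 taken → place at 0.
974 hashes to 3, h2=3; 3,6 taken → place at 2.
Table: [393, _, 974, 708, _, 909, 848]

848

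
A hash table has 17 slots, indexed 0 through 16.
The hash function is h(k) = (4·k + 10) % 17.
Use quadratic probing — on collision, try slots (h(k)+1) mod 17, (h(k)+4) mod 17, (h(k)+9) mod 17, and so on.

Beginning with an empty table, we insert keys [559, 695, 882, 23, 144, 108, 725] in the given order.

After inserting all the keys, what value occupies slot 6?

559 hashes to 2; slot 2 is free -> place at 2.
695 hashes to 2; 2 taken -> place at 3.
882 hashes to 2; 2,3 taken -> place at 6.
23 hashes to 0; slot 0 is free -> place at 0.
144 hashes to 8; slot 8 is free -> place at 8.
108 hashes to 0; 0 taken -> place at 1.
725 hashes to 3; 3 taken -> place at 4.
Table: [23, 108, 559, 695, 725, ., 882, ., 144, ., ., ., ., ., ., ., .]

882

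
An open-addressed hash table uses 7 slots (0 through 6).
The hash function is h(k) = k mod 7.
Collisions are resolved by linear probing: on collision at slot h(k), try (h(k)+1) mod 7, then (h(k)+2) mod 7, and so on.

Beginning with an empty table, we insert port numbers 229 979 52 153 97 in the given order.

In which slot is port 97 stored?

Insert 229: h=5, slot 5 empty -> index 5.
Insert 979: h=6, slot 6 empty -> index 6.
Insert 52: h=3, slot 3 empty -> index 3.
Insert 153: h=6, slot 6 occupied -> index 0.
Insert 97: h=6, slots 6,0 occupied -> index 1.
Table: [153, 97, ∅, 52, ∅, 229, 979]

1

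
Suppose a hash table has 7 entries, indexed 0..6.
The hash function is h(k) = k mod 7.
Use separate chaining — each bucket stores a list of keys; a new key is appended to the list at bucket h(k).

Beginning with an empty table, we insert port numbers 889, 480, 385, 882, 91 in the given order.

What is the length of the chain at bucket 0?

Insert 889: h=0, bucket 0 empty → new chain.
Insert 480: h=4, bucket 4 empty → new chain.
Insert 385: h=0, bucket 0 nonempty → append to chain.
Insert 882: h=0, bucket 0 nonempty → append to chain.
Insert 91: h=0, bucket 0 nonempty → append to chain.
Final buckets:
0: 889 -> 385 -> 882 -> 91
1: _
2: _
3: _
4: 480
5: _
6: _

4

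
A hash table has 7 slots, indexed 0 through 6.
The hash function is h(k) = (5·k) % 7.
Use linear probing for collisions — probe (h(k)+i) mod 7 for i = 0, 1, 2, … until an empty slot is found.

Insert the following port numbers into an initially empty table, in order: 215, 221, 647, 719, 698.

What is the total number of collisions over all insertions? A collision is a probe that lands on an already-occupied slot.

215 hashes to 4; slot 4 is free → place at 4.
221 hashes to 6; slot 6 is free → place at 6.
647 hashes to 1; slot 1 is free → place at 1.
719 hashes to 4; 4 taken → place at 5.
698 hashes to 4; 4,5,6 taken → place at 0.
Table: [698, 647, ∅, ∅, 215, 719, 221]

4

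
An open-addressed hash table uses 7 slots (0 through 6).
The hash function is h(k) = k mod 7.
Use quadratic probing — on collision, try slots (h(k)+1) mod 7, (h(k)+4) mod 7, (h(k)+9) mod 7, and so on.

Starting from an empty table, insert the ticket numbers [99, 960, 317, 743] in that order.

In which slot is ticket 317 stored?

99 hashes to 1; slot 1 is free => place at 1.
960 hashes to 1; 1 taken => place at 2.
317 hashes to 2; 2 taken => place at 3.
743 hashes to 1; 1,2 taken => place at 5.
Table: [., 99, 960, 317, ., 743, .]

3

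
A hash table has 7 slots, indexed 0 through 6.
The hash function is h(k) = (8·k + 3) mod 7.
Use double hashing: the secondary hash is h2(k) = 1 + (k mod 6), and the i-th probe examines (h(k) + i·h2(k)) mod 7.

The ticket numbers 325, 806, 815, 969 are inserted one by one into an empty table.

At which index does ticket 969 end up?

325: h=6 => slot 6
806: h=4 => slot 4
815: h=6, h2=6, probe 6,5 => slot 5
969: h=6, h2=4, probe 6,3 => slot 3
Table: [., ., ., 969, 806, 815, 325]

3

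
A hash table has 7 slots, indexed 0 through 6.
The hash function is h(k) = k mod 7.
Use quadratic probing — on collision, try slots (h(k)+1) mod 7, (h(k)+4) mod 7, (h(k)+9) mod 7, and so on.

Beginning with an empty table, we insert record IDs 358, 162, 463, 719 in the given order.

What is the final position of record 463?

Insert 358: h=1, slot 1 empty -> index 1.
Insert 162: h=1, slot 1 occupied -> index 2.
Insert 463: h=1, slots 1,2 occupied -> index 5.
Insert 719: h=5, slot 5 occupied -> index 6.
Table: [_, 358, 162, _, _, 463, 719]

5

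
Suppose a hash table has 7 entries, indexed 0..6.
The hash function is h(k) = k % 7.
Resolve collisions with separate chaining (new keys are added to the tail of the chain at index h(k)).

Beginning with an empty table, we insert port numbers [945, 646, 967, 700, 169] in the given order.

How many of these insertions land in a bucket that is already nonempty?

2

945 → bucket 0
646 → bucket 2
967 → bucket 1
700 → bucket 0 (collision)
169 → bucket 1 (collision)
Final buckets:
0: 945 -> 700
1: 967 -> 169
2: 646
3: ∅
4: ∅
5: ∅
6: ∅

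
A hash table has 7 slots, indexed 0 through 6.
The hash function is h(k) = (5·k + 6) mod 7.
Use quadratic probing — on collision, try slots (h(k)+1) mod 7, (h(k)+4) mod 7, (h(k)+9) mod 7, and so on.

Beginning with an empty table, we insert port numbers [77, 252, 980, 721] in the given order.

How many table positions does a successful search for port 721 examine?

77: h=6 -> slot 6
252: h=6, probe 6,0 -> slot 0
980: h=6, probe 6,0,3 -> slot 3
721: h=6, probe 6,0,3,1 -> slot 1
Table: [252, 721, ∅, 980, ∅, ∅, 77]
Lookup 721: h=6, probe 6,0,3,1 → found at 1.

4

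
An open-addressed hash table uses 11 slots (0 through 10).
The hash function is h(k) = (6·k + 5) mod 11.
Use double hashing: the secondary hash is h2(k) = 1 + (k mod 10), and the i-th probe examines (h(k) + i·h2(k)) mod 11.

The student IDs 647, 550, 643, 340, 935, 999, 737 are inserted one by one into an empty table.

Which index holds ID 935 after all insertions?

647: h=4 -> slot 4
550: h=5 -> slot 5
643: h=2 -> slot 2
340: h=10 -> slot 10
935: h=5, h2=6, probe 5,0 -> slot 0
999: h=4, h2=10, probe 4,3 -> slot 3
737: h=5, h2=8, probe 5,2,10,7 -> slot 7
Table: [935, -, 643, 999, 647, 550, -, 737, -, -, 340]

0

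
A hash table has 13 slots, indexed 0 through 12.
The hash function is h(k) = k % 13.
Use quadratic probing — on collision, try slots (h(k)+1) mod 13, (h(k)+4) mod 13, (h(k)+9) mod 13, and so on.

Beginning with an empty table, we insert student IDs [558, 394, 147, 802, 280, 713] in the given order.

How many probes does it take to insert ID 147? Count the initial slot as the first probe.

558: h=12 -> slot 12
394: h=4 -> slot 4
147: h=4, probe 4,5 -> slot 5
802: h=9 -> slot 9
280: h=7 -> slot 7
713: h=11 -> slot 11
Table: [., ., ., ., 394, 147, ., 280, ., 802, ., 713, 558]

2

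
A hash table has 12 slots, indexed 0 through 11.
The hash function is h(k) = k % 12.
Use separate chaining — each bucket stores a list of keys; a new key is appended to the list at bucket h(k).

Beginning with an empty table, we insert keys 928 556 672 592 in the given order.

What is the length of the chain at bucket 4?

928 -> bucket 4
556 -> bucket 4 (collision)
672 -> bucket 0
592 -> bucket 4 (collision)
Final buckets:
0: 672
1: _
2: _
3: _
4: 928 -> 556 -> 592
5: _
6: _
7: _
8: _
9: _
10: _
11: _

3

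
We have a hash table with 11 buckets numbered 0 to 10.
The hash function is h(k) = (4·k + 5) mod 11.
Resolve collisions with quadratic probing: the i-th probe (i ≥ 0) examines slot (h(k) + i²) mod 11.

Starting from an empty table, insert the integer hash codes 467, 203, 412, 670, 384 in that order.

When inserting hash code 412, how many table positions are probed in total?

467 hashes to 3; slot 3 is free -> place at 3.
203 hashes to 3; 3 taken -> place at 4.
412 hashes to 3; 3,4 taken -> place at 7.
670 hashes to 1; slot 1 is free -> place at 1.
384 hashes to 1; 1 taken -> place at 2.
Table: [-, 670, 384, 467, 203, -, -, 412, -, -, -]

3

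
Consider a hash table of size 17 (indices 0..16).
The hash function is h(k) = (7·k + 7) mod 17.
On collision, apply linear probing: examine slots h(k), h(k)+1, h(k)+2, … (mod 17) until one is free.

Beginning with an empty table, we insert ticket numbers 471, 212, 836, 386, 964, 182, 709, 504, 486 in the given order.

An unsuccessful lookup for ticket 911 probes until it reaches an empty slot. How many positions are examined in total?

471 hashes to 6; slot 6 is free → place at 6.
212 hashes to 12; slot 12 is free → place at 12.
836 hashes to 11; slot 11 is free → place at 11.
386 hashes to 6; 6 taken → place at 7.
964 hashes to 6; 6,7 taken → place at 8.
182 hashes to 6; 6,7,8 taken → place at 9.
709 hashes to 6; 6,7,8,9 taken → place at 10.
504 hashes to 16; slot 16 is free → place at 16.
486 hashes to 9; 9,10,11,12 taken → place at 13.
Table: [∅, ∅, ∅, ∅, ∅, ∅, 471, 386, 964, 182, 709, 836, 212, 486, ∅, ∅, 504]
Lookup 911: h=9, probe 9,10,11,12,13,14 → slot 14 empty, not found.

6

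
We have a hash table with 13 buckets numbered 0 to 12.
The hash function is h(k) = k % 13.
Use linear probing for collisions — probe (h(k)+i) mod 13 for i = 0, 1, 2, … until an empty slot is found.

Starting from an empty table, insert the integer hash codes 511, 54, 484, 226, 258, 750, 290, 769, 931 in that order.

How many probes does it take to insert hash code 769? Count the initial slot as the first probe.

6

511: h=4 -> slot 4
54: h=2 -> slot 2
484: h=3 -> slot 3
226: h=5 -> slot 5
258: h=11 -> slot 11
750: h=9 -> slot 9
290: h=4, probe 4,5,6 -> slot 6
769: h=2, probe 2,3,4,5,6,7 -> slot 7
931: h=8 -> slot 8
Table: [-, -, 54, 484, 511, 226, 290, 769, 931, 750, -, 258, -]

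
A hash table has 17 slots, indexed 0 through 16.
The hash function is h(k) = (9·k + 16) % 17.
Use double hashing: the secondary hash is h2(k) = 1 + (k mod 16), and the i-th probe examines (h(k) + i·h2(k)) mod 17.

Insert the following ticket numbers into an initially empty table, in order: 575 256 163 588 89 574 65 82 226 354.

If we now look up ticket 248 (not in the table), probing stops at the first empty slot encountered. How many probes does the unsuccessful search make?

575: h=6 -> slot 6
256: h=8 -> slot 8
163: h=4 -> slot 4
588: h=4, h2=13, probe 4,0 -> slot 0
89: h=1 -> slot 1
574: h=14 -> slot 14
65: h=6, h2=2, probe 6,8,10 -> slot 10
82: h=6, h2=3, probe 6,9 -> slot 9
226: h=10, h2=3, probe 10,13 -> slot 13
354: h=6, h2=3, probe 6,9,12 -> slot 12
Table: [588, 89, ., ., 163, ., 575, ., 256, 82, 65, ., 354, 226, 574, ., .]
Lookup 248: h=4, h2=9, probe 4,13,5 → slot 5 empty, not found.

3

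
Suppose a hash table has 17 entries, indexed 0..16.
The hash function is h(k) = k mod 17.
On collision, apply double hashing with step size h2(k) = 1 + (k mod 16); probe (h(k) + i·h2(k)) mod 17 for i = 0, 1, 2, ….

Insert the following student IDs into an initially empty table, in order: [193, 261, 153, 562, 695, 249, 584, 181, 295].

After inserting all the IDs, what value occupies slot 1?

562

193 hashes to 6; slot 6 is free → place at 6.
261 hashes to 6, h2=6; 6 taken → place at 12.
153 hashes to 0; slot 0 is free → place at 0.
562 hashes to 1; slot 1 is free → place at 1.
695 hashes to 15; slot 15 is free → place at 15.
249 hashes to 11; slot 11 is free → place at 11.
584 hashes to 6, h2=9; 6,15 taken → place at 7.
181 hashes to 11, h2=6; 11,0,6,12,1,7 taken → place at 13.
295 hashes to 6, h2=8; 6 taken → place at 14.
Table: [153, 562, —, —, —, —, 193, 584, —, —, —, 249, 261, 181, 295, 695, —]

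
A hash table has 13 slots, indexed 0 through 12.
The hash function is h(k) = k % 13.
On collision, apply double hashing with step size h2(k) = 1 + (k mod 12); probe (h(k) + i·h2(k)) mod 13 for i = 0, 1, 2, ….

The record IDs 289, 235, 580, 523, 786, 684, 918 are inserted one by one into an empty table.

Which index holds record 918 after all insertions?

2

289 hashes to 3; slot 3 is free -> place at 3.
235 hashes to 1; slot 1 is free -> place at 1.
580 hashes to 8; slot 8 is free -> place at 8.
523 hashes to 3, h2=8; 3 taken -> place at 11.
786 hashes to 6; slot 6 is free -> place at 6.
684 hashes to 8, h2=1; 8 taken -> place at 9.
918 hashes to 8, h2=7; 8 taken -> place at 2.
Table: [., 235, 918, 289, ., ., 786, ., 580, 684, ., 523, .]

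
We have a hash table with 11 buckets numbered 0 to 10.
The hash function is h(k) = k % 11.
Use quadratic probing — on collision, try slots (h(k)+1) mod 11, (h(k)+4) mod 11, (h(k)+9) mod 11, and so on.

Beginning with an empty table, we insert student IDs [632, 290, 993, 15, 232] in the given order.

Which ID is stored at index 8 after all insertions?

Insert 632: h=5, slot 5 empty → index 5.
Insert 290: h=4, slot 4 empty → index 4.
Insert 993: h=3, slot 3 empty → index 3.
Insert 15: h=4, slots 4,5 occupied → index 8.
Insert 232: h=1, slot 1 empty → index 1.
Table: [-, 232, -, 993, 290, 632, -, -, 15, -, -]

15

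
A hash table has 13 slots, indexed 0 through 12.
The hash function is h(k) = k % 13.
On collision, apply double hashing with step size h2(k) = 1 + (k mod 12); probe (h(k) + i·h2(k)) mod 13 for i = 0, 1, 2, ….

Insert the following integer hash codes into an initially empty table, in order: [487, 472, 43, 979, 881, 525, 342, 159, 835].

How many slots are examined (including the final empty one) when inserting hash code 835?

4

487: h=6 => slot 6
472: h=4 => slot 4
43: h=4, h2=8, probe 4,12 => slot 12
979: h=4, h2=8, probe 4,12,7 => slot 7
881: h=10 => slot 10
525: h=5 => slot 5
342: h=4, h2=7, probe 4,11 => slot 11
159: h=3 => slot 3
835: h=3, h2=8, probe 3,11,6,1 => slot 1
Table: [_, 835, _, 159, 472, 525, 487, 979, _, _, 881, 342, 43]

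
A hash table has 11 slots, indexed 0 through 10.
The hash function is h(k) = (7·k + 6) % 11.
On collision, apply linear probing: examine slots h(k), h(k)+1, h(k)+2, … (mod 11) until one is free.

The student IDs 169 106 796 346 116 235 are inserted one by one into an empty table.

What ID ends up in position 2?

796

169 hashes to 1; slot 1 is free → place at 1.
106 hashes to 0; slot 0 is free → place at 0.
796 hashes to 1; 1 taken → place at 2.
346 hashes to 8; slot 8 is free → place at 8.
116 hashes to 4; slot 4 is free → place at 4.
235 hashes to 1; 1,2 taken → place at 3.
Table: [106, 169, 796, 235, 116, ∅, ∅, ∅, 346, ∅, ∅]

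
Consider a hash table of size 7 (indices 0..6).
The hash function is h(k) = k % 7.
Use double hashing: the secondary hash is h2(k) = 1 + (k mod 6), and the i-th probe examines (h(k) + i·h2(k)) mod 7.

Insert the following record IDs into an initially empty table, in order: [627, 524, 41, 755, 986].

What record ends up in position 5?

41

627 hashes to 4; slot 4 is free -> place at 4.
524 hashes to 6; slot 6 is free -> place at 6.
41 hashes to 6, h2=6; 6 taken -> place at 5.
755 hashes to 6, h2=6; 6,5,4 taken -> place at 3.
986 hashes to 6, h2=3; 6 taken -> place at 2.
Table: [., ., 986, 755, 627, 41, 524]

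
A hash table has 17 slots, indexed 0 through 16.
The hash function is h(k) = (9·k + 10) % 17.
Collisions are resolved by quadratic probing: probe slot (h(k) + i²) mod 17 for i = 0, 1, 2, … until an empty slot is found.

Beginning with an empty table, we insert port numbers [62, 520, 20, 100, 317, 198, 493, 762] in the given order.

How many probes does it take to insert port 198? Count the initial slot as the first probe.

Insert 62: h=7, slot 7 empty -> index 7.
Insert 520: h=15, slot 15 empty -> index 15.
Insert 20: h=3, slot 3 empty -> index 3.
Insert 100: h=9, slot 9 empty -> index 9.
Insert 317: h=7, slot 7 occupied -> index 8.
Insert 198: h=7, slots 7,8 occupied -> index 11.
Insert 493: h=10, slot 10 empty -> index 10.
Insert 762: h=0, slot 0 empty -> index 0.
Table: [762, —, —, 20, —, —, —, 62, 317, 100, 493, 198, —, —, —, 520, —]

3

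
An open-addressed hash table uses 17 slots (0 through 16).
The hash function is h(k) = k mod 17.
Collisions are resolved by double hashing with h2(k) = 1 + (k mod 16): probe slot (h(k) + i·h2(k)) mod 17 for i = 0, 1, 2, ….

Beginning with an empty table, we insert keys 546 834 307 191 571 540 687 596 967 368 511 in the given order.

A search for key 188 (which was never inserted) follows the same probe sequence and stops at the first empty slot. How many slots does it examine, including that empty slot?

2

Insert 546: h=2, slot 2 empty => index 2.
Insert 834: h=1, slot 1 empty => index 1.
Insert 307: h=1, h2=4, slot 1 occupied => index 5.
Insert 191: h=4, slot 4 empty => index 4.
Insert 571: h=10, slot 10 empty => index 10.
Insert 540: h=13, slot 13 empty => index 13.
Insert 687: h=7, slot 7 empty => index 7.
Insert 596: h=1, h2=5, slot 1 occupied => index 6.
Insert 967: h=15, slot 15 empty => index 15.
Insert 368: h=11, slot 11 empty => index 11.
Insert 511: h=1, h2=16, slot 1 occupied => index 0.
Table: [511, 834, 546, ∅, 191, 307, 596, 687, ∅, ∅, 571, 368, ∅, 540, ∅, 967, ∅]
Lookup 188: h=1, h2=13, probe 1,14 → slot 14 empty, not found.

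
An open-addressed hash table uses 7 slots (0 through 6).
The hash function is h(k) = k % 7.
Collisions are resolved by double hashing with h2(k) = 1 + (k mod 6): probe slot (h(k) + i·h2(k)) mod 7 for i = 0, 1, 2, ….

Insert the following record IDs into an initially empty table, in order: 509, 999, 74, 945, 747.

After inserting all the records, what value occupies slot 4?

74

509: h=5 => slot 5
999: h=5, h2=4, probe 5,2 => slot 2
74: h=4 => slot 4
945: h=0 => slot 0
747: h=5, h2=4, probe 5,2,6 => slot 6
Table: [945, _, 999, _, 74, 509, 747]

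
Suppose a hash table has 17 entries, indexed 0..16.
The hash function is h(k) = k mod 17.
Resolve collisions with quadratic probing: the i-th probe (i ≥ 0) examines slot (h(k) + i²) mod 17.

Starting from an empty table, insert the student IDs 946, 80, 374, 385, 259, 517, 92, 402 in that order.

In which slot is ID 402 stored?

946: h=11 => slot 11
80: h=12 => slot 12
374: h=0 => slot 0
385: h=11, probe 11,12,15 => slot 15
259: h=4 => slot 4
517: h=7 => slot 7
92: h=7, probe 7,8 => slot 8
402: h=11, probe 11,12,15,3 => slot 3
Table: [374, _, _, 402, 259, _, _, 517, 92, _, _, 946, 80, _, _, 385, _]

3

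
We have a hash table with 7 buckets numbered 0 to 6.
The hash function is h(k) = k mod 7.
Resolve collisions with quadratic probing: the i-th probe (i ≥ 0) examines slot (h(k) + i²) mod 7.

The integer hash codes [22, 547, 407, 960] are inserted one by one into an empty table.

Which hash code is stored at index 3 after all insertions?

Insert 22: h=1, slot 1 empty => index 1.
Insert 547: h=1, slot 1 occupied => index 2.
Insert 407: h=1, slots 1,2 occupied => index 5.
Insert 960: h=1, slots 1,2,5 occupied => index 3.
Table: [., 22, 547, 960, ., 407, .]

960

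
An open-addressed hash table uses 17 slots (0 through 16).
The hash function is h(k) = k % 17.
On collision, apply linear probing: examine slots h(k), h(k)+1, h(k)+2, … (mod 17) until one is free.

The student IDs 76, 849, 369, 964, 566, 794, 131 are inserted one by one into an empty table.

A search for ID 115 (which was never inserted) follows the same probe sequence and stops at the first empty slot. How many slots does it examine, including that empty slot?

76: h=8 -> slot 8
849: h=16 -> slot 16
369: h=12 -> slot 12
964: h=12, probe 12,13 -> slot 13
566: h=5 -> slot 5
794: h=12, probe 12,13,14 -> slot 14
131: h=12, probe 12,13,14,15 -> slot 15
Table: [—, —, —, —, —, 566, —, —, 76, —, —, —, 369, 964, 794, 131, 849]
Lookup 115: h=13, probe 13,14,15,16,0 → slot 0 empty, not found.

5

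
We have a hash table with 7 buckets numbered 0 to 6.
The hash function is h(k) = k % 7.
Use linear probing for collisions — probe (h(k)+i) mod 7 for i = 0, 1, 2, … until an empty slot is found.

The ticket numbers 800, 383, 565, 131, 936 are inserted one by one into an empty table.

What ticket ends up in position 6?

800: h=2 => slot 2
383: h=5 => slot 5
565: h=5, probe 5,6 => slot 6
131: h=5, probe 5,6,0 => slot 0
936: h=5, probe 5,6,0,1 => slot 1
Table: [131, 936, 800, _, _, 383, 565]

565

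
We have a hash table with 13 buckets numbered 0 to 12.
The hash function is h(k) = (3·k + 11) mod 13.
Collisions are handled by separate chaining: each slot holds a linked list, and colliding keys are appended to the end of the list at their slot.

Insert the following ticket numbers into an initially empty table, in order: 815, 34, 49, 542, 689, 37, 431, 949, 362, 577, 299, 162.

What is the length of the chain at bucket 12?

Insert 815: h=12, bucket 12 empty → new chain.
Insert 34: h=9, bucket 9 empty → new chain.
Insert 49: h=2, bucket 2 empty → new chain.
Insert 542: h=12, bucket 12 nonempty → append to chain.
Insert 689: h=11, bucket 11 empty → new chain.
Insert 37: h=5, bucket 5 empty → new chain.
Insert 431: h=4, bucket 4 empty → new chain.
Insert 949: h=11, bucket 11 nonempty → append to chain.
Insert 362: h=5, bucket 5 nonempty → append to chain.
Insert 577: h=0, bucket 0 empty → new chain.
Insert 299: h=11, bucket 11 nonempty → append to chain.
Insert 162: h=3, bucket 3 empty → new chain.
Final buckets:
0: 577
1: .
2: 49
3: 162
4: 431
5: 37 -> 362
6: .
7: .
8: .
9: 34
10: .
11: 689 -> 949 -> 299
12: 815 -> 542

2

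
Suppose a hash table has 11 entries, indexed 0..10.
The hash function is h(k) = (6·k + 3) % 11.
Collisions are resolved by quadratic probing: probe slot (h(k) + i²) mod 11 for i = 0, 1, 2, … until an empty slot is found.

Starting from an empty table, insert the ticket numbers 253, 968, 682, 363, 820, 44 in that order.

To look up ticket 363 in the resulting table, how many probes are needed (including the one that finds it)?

4

253 hashes to 3; slot 3 is free => place at 3.
968 hashes to 3; 3 taken => place at 4.
682 hashes to 3; 3,4 taken => place at 7.
363 hashes to 3; 3,4,7 taken => place at 1.
820 hashes to 6; slot 6 is free => place at 6.
44 hashes to 3; 3,4,7,1 taken => place at 8.
Table: [_, 363, _, 253, 968, _, 820, 682, 44, _, _]
Lookup 363: h=3, probe 3,4,7,1 → found at 1.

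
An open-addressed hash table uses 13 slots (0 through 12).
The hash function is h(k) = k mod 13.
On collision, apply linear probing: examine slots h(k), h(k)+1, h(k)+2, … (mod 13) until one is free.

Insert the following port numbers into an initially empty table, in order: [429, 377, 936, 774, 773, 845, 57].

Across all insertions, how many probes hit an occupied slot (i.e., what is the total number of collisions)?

429: h=0 → slot 0
377: h=0, probe 0,1 → slot 1
936: h=0, probe 0,1,2 → slot 2
774: h=7 → slot 7
773: h=6 → slot 6
845: h=0, probe 0,1,2,3 → slot 3
57: h=5 → slot 5
Table: [429, 377, 936, 845, -, 57, 773, 774, -, -, -, -, -]

6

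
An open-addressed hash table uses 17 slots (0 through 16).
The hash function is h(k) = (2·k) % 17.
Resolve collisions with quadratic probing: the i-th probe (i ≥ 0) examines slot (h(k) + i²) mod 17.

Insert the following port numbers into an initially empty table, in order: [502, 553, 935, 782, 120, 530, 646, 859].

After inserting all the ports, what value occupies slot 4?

782

502 hashes to 1; slot 1 is free -> place at 1.
553 hashes to 1; 1 taken -> place at 2.
935 hashes to 0; slot 0 is free -> place at 0.
782 hashes to 0; 0,1 taken -> place at 4.
120 hashes to 2; 2 taken -> place at 3.
530 hashes to 6; slot 6 is free -> place at 6.
646 hashes to 0; 0,1,4 taken -> place at 9.
859 hashes to 1; 1,2 taken -> place at 5.
Table: [935, 502, 553, 120, 782, 859, 530, —, —, 646, —, —, —, —, —, —, —]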